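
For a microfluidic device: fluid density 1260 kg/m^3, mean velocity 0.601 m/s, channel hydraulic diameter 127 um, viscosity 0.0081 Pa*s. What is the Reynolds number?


Step 1: Convert Dh to meters: Dh = 127e-6 m
Step 2: Re = rho * v * Dh / mu
Re = 1260 * 0.601 * 127e-6 / 0.0081
Re = 11.873


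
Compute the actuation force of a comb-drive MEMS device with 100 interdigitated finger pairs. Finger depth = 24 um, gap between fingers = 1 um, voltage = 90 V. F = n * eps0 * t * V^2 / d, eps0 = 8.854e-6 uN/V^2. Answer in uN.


Step 1: Parameters: n=100, eps0=8.854e-6 uN/V^2, t=24 um, V=90 V, d=1 um
Step 2: V^2 = 8100
Step 3: F = 100 * 8.854e-6 * 24 * 8100 / 1
F = 172.122 uN


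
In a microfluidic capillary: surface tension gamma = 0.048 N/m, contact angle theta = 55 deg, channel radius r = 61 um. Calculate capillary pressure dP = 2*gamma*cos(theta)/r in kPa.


Step 1: cos(55 deg) = 0.5736
Step 2: Convert r to m: r = 61e-6 m
Step 3: dP = 2 * 0.048 * 0.5736 / 61e-6 = 902.7 Pa
Step 4: Convert Pa to kPa (divide by 1000).
dP = 0.9 kPa


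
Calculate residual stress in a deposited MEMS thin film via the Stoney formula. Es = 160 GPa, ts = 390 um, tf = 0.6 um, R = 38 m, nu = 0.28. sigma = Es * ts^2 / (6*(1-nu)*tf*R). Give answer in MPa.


Step 1: Compute numerator: Es * ts^2 = 160 * 390^2 = 24336000 (GPa*um^2)
Step 2: Compute denominator (R in um): 6*(1-nu)*tf*R = 6*0.72*0.6*38e6 = 98496000.0 (um^2)
Step 3: sigma (GPa) = 24336000 / 98496000.0 = 2.47076e-01 GPa
Step 4: Convert to MPa (x1000): sigma = 247.1 MPa


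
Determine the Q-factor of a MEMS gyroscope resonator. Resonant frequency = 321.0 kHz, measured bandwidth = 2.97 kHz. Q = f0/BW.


Step 1: Q = f0 / bandwidth
Step 2: Q = 321.0 / 2.97
Q = 108.1


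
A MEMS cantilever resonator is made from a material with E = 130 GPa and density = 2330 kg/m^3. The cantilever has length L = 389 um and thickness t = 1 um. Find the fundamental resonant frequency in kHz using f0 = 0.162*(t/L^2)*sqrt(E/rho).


Step 1: Convert units to SI.
t_SI = 1e-6 m, L_SI = 389e-6 m
Step 2: Calculate sqrt(E/rho).
sqrt(130e9 / 2330) = 7469.54 m/s
Step 3: Compute f0.
f0 = 0.162 * 1e-6 / (389e-6)^2 * 7469.54 = 7996.7 Hz = 8.0 kHz


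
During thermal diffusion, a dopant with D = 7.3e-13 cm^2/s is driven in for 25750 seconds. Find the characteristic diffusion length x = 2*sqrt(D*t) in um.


Step 1: Compute D*t = 7.3e-13 * 25750 = 1.87975e-08 cm^2
Step 2: sqrt(D*t) = 1.37104e-04 cm
Step 3: x = 2 * 1.37104e-04 cm = 2.74208e-04 cm
Step 4: Convert to um (1 cm = 1e4 um): x = 2.742 um


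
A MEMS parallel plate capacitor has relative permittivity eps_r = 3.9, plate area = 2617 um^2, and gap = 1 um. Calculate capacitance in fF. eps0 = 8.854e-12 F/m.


Step 1: Convert area to m^2: A = 2617e-12 m^2
Step 2: Convert gap to m: d = 1e-6 m
Step 3: C = eps0 * eps_r * A / d
C = 8.854e-12 * 3.9 * 2617e-12 / 1e-6
Step 4: Convert to fF (multiply by 1e15).
C = 90.37 fF


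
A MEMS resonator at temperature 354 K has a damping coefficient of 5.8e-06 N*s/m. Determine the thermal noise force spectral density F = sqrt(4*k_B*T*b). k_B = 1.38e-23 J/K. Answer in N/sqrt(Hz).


Step 1: Compute 4 * k_B * T * b
= 4 * 1.38e-23 * 354 * 5.8e-06
= 1.1334e-25 N^2/Hz
Step 2: F_noise = sqrt(1.1334e-25)
F_noise = 3.37e-13 N/sqrt(Hz)


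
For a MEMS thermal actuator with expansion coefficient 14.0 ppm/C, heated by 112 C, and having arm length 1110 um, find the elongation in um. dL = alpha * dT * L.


Step 1: Convert CTE: alpha = 14.0 ppm/C = 14.0e-6 /C
Step 2: dL = 14.0e-6 * 112 * 1110
dL = 1.7405 um


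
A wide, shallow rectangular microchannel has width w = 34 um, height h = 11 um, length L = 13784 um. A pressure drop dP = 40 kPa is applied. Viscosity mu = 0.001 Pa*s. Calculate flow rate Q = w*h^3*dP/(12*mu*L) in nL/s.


Step 1: Convert all dimensions to SI (meters).
w = 34e-6 m, h = 11e-6 m, L = 13784e-6 m, dP = 40e3 Pa
Step 2: Q = w * h^3 * dP / (12 * mu * L)
Q = 34e-6 * (11e-6)^3 * 40e3 / (12 * 0.001 * 13784e-6) = 1.094361e-11 m^3/s
Step 3: Convert Q from m^3/s to nL/s (1 m^3 = 1e12 nL, so multiply by 1e12).
Q = 10.944 nL/s


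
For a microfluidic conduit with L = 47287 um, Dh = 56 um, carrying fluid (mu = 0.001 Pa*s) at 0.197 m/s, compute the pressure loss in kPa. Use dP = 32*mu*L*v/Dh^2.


Step 1: Convert to SI: L = 47287e-6 m, Dh = 56e-6 m
Step 2: dP = 32 * 0.001 * 47287e-6 * 0.197 / (56e-6)^2
Step 3: dP = 95056.52 Pa
Step 4: Convert to kPa: dP = 95.06 kPa


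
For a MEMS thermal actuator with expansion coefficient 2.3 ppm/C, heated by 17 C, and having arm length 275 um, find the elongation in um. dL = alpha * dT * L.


Step 1: Convert CTE: alpha = 2.3 ppm/C = 2.3e-6 /C
Step 2: dL = 2.3e-6 * 17 * 275
dL = 0.0108 um


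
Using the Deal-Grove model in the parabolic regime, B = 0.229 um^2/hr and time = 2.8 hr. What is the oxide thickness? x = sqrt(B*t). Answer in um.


Step 1: Compute B*t = 0.229 * 2.8 = 0.6412
Step 2: x = sqrt(0.6412)
x = 0.801 um


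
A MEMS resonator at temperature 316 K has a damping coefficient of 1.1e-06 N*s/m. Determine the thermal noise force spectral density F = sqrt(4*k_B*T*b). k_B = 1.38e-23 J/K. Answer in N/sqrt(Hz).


Step 1: Compute 4 * k_B * T * b
= 4 * 1.38e-23 * 316 * 1.1e-06
= 1.9188e-26 N^2/Hz
Step 2: F_noise = sqrt(1.9188e-26)
F_noise = 1.39e-13 N/sqrt(Hz)


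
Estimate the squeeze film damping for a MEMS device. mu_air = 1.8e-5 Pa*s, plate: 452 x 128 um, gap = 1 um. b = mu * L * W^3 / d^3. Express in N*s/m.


Step 1: Convert to SI.
L = 452e-6 m, W = 128e-6 m, d = 1e-6 m
Step 2: W^3 = (128e-6)^3 = 2.10e-12 m^3
Step 3: d^3 = (1e-6)^3 = 1.00e-18 m^3
Step 4: b = 1.8e-5 * 452e-6 * 2.10e-12 / 1.00e-18
b = 1.71e-02 N*s/m


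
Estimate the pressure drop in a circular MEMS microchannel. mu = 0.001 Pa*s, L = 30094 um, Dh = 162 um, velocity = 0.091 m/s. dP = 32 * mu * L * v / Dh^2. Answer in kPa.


Step 1: Convert to SI: L = 30094e-6 m, Dh = 162e-6 m
Step 2: dP = 32 * 0.001 * 30094e-6 * 0.091 / (162e-6)^2
Step 3: dP = 3339.19 Pa
Step 4: Convert to kPa: dP = 3.34 kPa


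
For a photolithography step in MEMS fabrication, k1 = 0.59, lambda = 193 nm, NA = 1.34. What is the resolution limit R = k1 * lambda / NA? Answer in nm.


Step 1: Identify values: k1 = 0.59, lambda = 193 nm, NA = 1.34
Step 2: R = k1 * lambda / NA
R = 0.59 * 193 / 1.34
R = 85.0 nm


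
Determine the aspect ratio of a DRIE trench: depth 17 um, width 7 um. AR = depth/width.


Step 1: AR = depth / width
Step 2: AR = 17 / 7
AR = 2.4


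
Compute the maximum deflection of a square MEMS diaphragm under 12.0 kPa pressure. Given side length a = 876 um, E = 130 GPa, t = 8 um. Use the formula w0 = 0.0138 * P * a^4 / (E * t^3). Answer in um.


Step 1: Convert pressure to compatible units (E is in GPa, so P in GPa).
P = 12.0 kPa = 12.0e-6 GPa
Step 2: Compute numerator: 0.0138 * P * a^4.
a^4 = 876^4 = 588865925376
numerator = 0.0138 * 12.0e-6 * 588865925376 = 9.75162e+04
Step 3: Compute denominator: E * t^3 = 130 * 8^3 = 66560
Step 4: w0 = numerator / denominator = 9.75162e+04 / 66560 = 1.4651 um


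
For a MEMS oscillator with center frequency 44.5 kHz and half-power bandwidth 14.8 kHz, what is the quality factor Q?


Step 1: Q = f0 / bandwidth
Step 2: Q = 44.5 / 14.8
Q = 3.0


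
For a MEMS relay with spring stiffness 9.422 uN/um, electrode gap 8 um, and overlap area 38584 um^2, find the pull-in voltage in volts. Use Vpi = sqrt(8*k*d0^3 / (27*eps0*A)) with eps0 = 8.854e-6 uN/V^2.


Step 1: Compute numerator: 8 * k * d0^3 = 8 * 9.422 * 8^3 = 38592.512
Step 2: Compute denominator: 27 * eps0 * A = 27 * 8.854e-6 * 38584 = 9.223814
Step 3: Vpi = sqrt(38592.512 / 9.223814)
Vpi = 64.68 V


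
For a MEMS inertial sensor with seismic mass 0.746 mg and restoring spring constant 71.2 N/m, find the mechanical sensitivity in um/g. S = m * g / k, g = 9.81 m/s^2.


Step 1: Convert mass: m = 0.746 mg = 7.46e-07 kg
Step 2: S = m * g / k = 7.46e-07 * 9.81 / 71.2
Step 3: S = 1.03e-07 m/g
Step 4: Convert to um/g: S = 0.103 um/g


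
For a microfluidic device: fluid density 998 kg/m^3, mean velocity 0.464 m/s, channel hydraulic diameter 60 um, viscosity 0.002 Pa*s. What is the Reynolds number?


Step 1: Convert Dh to meters: Dh = 60e-6 m
Step 2: Re = rho * v * Dh / mu
Re = 998 * 0.464 * 60e-6 / 0.002
Re = 13.892


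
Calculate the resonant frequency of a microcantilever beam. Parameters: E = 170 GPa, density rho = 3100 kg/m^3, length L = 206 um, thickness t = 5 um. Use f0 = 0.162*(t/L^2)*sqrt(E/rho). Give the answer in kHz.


Step 1: Convert units to SI.
t_SI = 5e-6 m, L_SI = 206e-6 m
Step 2: Calculate sqrt(E/rho).
sqrt(170e9 / 3100) = 7405.32 m/s
Step 3: Compute f0.
f0 = 0.162 * 5e-6 / (206e-6)^2 * 7405.32 = 141349.5 Hz = 141.35 kHz


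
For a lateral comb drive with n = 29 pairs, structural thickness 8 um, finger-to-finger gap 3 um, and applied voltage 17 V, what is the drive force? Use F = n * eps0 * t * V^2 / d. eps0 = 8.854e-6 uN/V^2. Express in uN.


Step 1: Parameters: n=29, eps0=8.854e-6 uN/V^2, t=8 um, V=17 V, d=3 um
Step 2: V^2 = 289
Step 3: F = 29 * 8.854e-6 * 8 * 289 / 3
F = 0.198 uN


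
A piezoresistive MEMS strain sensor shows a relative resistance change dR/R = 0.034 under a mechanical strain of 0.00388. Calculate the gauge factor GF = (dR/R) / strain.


Step 1: Identify values.
dR/R = 0.034, strain = 0.00388
Step 2: GF = (dR/R) / strain = 0.034 / 0.00388
GF = 8.8


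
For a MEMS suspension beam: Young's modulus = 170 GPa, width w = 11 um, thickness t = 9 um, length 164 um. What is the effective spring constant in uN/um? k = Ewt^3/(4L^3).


Step 1: Convert E to consistent units (1 GPa = 1000 uN/um^2).
E = 170 GPa = 170000 uN/um^2
Step 2: Compute t^3 = 9^3 = 729
Step 3: Compute L^3 = 164^3 = 4410944
Step 4: k = 170000 * 11 * 729 / (4 * 4410944)
k = 77.2641 uN/um


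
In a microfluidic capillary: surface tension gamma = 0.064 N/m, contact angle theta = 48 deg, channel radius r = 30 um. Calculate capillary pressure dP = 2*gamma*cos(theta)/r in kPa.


Step 1: cos(48 deg) = 0.6691
Step 2: Convert r to m: r = 30e-6 m
Step 3: dP = 2 * 0.064 * 0.6691 / 30e-6 = 2854.8 Pa
Step 4: Convert Pa to kPa (divide by 1000).
dP = 2.85 kPa


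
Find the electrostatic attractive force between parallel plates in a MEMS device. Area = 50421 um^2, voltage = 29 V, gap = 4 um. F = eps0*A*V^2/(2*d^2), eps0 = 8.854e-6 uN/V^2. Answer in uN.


Step 1: Identify parameters.
eps0 = 8.854e-6 uN/V^2, A = 50421 um^2, V = 29 V, d = 4 um
Step 2: Compute V^2 = 29^2 = 841
Step 3: Compute d^2 = 4^2 = 16
Step 4: F = 0.5 * 8.854e-6 * 50421 * 841 / 16
F = 11.733 uN


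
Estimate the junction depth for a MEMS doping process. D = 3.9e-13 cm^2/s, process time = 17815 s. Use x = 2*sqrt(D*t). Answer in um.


Step 1: Compute D*t = 3.9e-13 * 17815 = 6.94785e-09 cm^2
Step 2: sqrt(D*t) = 8.33538e-05 cm
Step 3: x = 2 * 8.33538e-05 cm = 1.667076e-04 cm
Step 4: Convert to um (1 cm = 1e4 um): x = 1.667 um


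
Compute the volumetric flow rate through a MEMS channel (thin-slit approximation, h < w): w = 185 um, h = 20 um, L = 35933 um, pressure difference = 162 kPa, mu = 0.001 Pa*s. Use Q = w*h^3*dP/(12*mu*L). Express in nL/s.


Step 1: Convert all dimensions to SI (meters).
w = 185e-6 m, h = 20e-6 m, L = 35933e-6 m, dP = 162e3 Pa
Step 2: Q = w * h^3 * dP / (12 * mu * L)
Q = 185e-6 * (20e-6)^3 * 162e3 / (12 * 0.001 * 35933e-6) = 5.5603484e-10 m^3/s
Step 3: Convert Q from m^3/s to nL/s (1 m^3 = 1e12 nL, so multiply by 1e12).
Q = 556.035 nL/s


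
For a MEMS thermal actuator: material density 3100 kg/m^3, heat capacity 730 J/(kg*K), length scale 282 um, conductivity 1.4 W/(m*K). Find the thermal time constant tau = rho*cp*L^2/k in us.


Step 1: Convert L to m: L = 282e-6 m
Step 2: L^2 = (282e-6)^2 = 7.9524e-08 m^2
Step 3: tau = 3100 * 730 * 7.9524e-08 / 1.4 = 1.2854486571e-01 s
Step 4: Convert to microseconds (multiply by 1e6).
tau = 128544.866 us


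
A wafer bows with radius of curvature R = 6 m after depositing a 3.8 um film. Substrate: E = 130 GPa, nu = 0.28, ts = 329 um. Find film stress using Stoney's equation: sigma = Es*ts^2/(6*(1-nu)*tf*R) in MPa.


Step 1: Compute numerator: Es * ts^2 = 130 * 329^2 = 14071330 (GPa*um^2)
Step 2: Compute denominator (R in um): 6*(1-nu)*tf*R = 6*0.72*3.8*6e6 = 98496000.0 (um^2)
Step 3: sigma (GPa) = 14071330 / 98496000.0 = 1.42862e-01 GPa
Step 4: Convert to MPa (x1000): sigma = 142.9 MPa


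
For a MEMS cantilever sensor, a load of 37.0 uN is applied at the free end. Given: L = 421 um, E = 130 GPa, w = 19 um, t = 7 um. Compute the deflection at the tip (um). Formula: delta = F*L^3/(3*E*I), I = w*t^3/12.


Step 1: Calculate the second moment of area.
I = w * t^3 / 12 = 19 * 7^3 / 12 = 543.0833 um^4
Step 2: Convert E to consistent units (1 GPa = 1000 uN/um^2).
E = 130 GPa = 130000 uN/um^2
Step 3: Calculate tip deflection.
delta = F * L^3 / (3 * E * I)
delta = 37.0 * 421^3 / (3 * 130000 * 543.0833)
delta = 13.0352 um


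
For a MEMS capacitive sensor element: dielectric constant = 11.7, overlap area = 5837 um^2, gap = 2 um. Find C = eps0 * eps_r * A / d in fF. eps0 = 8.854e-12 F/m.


Step 1: Convert area to m^2: A = 5837e-12 m^2
Step 2: Convert gap to m: d = 2e-6 m
Step 3: C = eps0 * eps_r * A / d
C = 8.854e-12 * 11.7 * 5837e-12 / 2e-6
Step 4: Convert to fF (multiply by 1e15).
C = 302.33 fF


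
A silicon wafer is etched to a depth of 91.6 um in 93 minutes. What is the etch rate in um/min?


Step 1: Etch rate = depth / time
Step 2: rate = 91.6 / 93
rate = 0.985 um/min


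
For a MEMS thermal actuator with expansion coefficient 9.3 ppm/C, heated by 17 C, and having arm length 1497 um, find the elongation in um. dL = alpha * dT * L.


Step 1: Convert CTE: alpha = 9.3 ppm/C = 9.3e-6 /C
Step 2: dL = 9.3e-6 * 17 * 1497
dL = 0.2367 um


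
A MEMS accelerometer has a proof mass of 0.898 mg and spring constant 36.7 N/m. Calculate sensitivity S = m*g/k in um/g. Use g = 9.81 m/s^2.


Step 1: Convert mass: m = 0.898 mg = 8.98e-07 kg
Step 2: S = m * g / k = 8.98e-07 * 9.81 / 36.7
Step 3: S = 2.40e-07 m/g
Step 4: Convert to um/g: S = 0.24 um/g


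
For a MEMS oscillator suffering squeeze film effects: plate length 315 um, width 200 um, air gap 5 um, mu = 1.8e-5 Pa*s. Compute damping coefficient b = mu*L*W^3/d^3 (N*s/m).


Step 1: Convert to SI.
L = 315e-6 m, W = 200e-6 m, d = 5e-6 m
Step 2: W^3 = (200e-6)^3 = 8.00e-12 m^3
Step 3: d^3 = (5e-6)^3 = 1.25e-16 m^3
Step 4: b = 1.8e-5 * 315e-6 * 8.00e-12 / 1.25e-16
b = 3.63e-04 N*s/m


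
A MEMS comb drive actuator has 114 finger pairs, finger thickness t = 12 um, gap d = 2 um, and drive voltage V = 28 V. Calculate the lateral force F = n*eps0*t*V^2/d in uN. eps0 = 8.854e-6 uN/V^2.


Step 1: Parameters: n=114, eps0=8.854e-6 uN/V^2, t=12 um, V=28 V, d=2 um
Step 2: V^2 = 784
Step 3: F = 114 * 8.854e-6 * 12 * 784 / 2
F = 4.748 uN


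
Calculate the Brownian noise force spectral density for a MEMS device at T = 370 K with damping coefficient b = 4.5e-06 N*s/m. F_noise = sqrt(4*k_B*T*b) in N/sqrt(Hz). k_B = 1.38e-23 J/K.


Step 1: Compute 4 * k_B * T * b
= 4 * 1.38e-23 * 370 * 4.5e-06
= 9.1908e-26 N^2/Hz
Step 2: F_noise = sqrt(9.1908e-26)
F_noise = 3.03e-13 N/sqrt(Hz)


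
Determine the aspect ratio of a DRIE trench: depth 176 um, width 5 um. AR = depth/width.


Step 1: AR = depth / width
Step 2: AR = 176 / 5
AR = 35.2


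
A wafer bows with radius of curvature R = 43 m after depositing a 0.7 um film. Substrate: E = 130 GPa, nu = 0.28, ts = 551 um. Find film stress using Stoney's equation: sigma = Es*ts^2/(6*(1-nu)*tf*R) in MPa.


Step 1: Compute numerator: Es * ts^2 = 130 * 551^2 = 39468130 (GPa*um^2)
Step 2: Compute denominator (R in um): 6*(1-nu)*tf*R = 6*0.72*0.7*43e6 = 130032000.0 (um^2)
Step 3: sigma (GPa) = 39468130 / 130032000.0 = 3.03526e-01 GPa
Step 4: Convert to MPa (x1000): sigma = 303.5 MPa


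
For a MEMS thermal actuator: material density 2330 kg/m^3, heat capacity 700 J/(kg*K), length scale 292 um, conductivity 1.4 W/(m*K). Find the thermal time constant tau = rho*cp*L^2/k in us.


Step 1: Convert L to m: L = 292e-6 m
Step 2: L^2 = (292e-6)^2 = 8.5264e-08 m^2
Step 3: tau = 2330 * 700 * 8.5264e-08 / 1.4 = 9.933256e-02 s
Step 4: Convert to microseconds (multiply by 1e6).
tau = 99332.56 us


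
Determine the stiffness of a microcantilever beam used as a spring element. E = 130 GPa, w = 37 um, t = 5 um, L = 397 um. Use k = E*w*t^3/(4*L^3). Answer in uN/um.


Step 1: Convert E to consistent units (1 GPa = 1000 uN/um^2).
E = 130 GPa = 130000 uN/um^2
Step 2: Compute t^3 = 5^3 = 125
Step 3: Compute L^3 = 397^3 = 62570773
Step 4: k = 130000 * 37 * 125 / (4 * 62570773)
k = 2.4023 uN/um


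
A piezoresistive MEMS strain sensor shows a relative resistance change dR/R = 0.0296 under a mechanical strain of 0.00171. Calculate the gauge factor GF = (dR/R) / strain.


Step 1: Identify values.
dR/R = 0.0296, strain = 0.00171
Step 2: GF = (dR/R) / strain = 0.0296 / 0.00171
GF = 17.3


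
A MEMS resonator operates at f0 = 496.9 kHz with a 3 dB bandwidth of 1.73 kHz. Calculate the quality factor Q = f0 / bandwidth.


Step 1: Q = f0 / bandwidth
Step 2: Q = 496.9 / 1.73
Q = 287.2


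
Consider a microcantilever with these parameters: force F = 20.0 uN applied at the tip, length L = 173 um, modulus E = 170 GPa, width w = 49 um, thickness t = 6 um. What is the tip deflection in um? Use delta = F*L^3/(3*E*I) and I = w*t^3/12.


Step 1: Calculate the second moment of area.
I = w * t^3 / 12 = 49 * 6^3 / 12 = 882.0 um^4
Step 2: Convert E to consistent units (1 GPa = 1000 uN/um^2).
E = 170 GPa = 170000 uN/um^2
Step 3: Calculate tip deflection.
delta = F * L^3 / (3 * E * I)
delta = 20.0 * 173^3 / (3 * 170000 * 882.0)
delta = 0.2302 um


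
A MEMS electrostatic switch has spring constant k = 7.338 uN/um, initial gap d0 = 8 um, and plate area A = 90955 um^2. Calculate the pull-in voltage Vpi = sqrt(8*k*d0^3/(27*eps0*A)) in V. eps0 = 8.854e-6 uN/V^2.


Step 1: Compute numerator: 8 * k * d0^3 = 8 * 7.338 * 8^3 = 30056.448
Step 2: Compute denominator: 27 * eps0 * A = 27 * 8.854e-6 * 90955 = 21.74352
Step 3: Vpi = sqrt(30056.448 / 21.74352)
Vpi = 37.18 V


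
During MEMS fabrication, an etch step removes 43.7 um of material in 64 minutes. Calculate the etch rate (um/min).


Step 1: Etch rate = depth / time
Step 2: rate = 43.7 / 64
rate = 0.683 um/min


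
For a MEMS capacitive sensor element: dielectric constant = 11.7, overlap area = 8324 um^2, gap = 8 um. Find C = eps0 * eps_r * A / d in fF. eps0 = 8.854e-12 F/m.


Step 1: Convert area to m^2: A = 8324e-12 m^2
Step 2: Convert gap to m: d = 8e-6 m
Step 3: C = eps0 * eps_r * A / d
C = 8.854e-12 * 11.7 * 8324e-12 / 8e-6
Step 4: Convert to fF (multiply by 1e15).
C = 107.79 fF


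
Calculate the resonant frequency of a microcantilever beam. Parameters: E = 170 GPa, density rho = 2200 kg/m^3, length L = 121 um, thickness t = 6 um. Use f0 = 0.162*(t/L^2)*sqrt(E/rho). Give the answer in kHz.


Step 1: Convert units to SI.
t_SI = 6e-6 m, L_SI = 121e-6 m
Step 2: Calculate sqrt(E/rho).
sqrt(170e9 / 2200) = 8790.49 m/s
Step 3: Compute f0.
f0 = 0.162 * 6e-6 / (121e-6)^2 * 8790.49 = 583591.0 Hz = 583.59 kHz


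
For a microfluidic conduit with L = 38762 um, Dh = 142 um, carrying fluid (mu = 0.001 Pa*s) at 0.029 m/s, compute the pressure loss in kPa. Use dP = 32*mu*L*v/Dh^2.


Step 1: Convert to SI: L = 38762e-6 m, Dh = 142e-6 m
Step 2: dP = 32 * 0.001 * 38762e-6 * 0.029 / (142e-6)^2
Step 3: dP = 1783.93 Pa
Step 4: Convert to kPa: dP = 1.78 kPa


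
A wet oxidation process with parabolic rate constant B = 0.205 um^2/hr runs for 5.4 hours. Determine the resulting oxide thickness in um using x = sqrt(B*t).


Step 1: Compute B*t = 0.205 * 5.4 = 1.107
Step 2: x = sqrt(1.107)
x = 1.052 um


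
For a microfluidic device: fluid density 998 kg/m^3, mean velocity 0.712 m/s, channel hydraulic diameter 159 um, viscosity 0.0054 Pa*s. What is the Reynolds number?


Step 1: Convert Dh to meters: Dh = 159e-6 m
Step 2: Re = rho * v * Dh / mu
Re = 998 * 0.712 * 159e-6 / 0.0054
Re = 20.923


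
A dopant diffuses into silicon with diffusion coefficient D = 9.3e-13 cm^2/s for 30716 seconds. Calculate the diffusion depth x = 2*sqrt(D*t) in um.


Step 1: Compute D*t = 9.3e-13 * 30716 = 2.856588e-08 cm^2
Step 2: sqrt(D*t) = 1.6901e-04 cm
Step 3: x = 2 * 1.6901e-04 cm = 3.3802e-04 cm
Step 4: Convert to um (1 cm = 1e4 um): x = 3.38 um


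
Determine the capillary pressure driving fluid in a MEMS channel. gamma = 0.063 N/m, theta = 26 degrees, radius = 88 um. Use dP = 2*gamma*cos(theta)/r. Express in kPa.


Step 1: cos(26 deg) = 0.8988
Step 2: Convert r to m: r = 88e-6 m
Step 3: dP = 2 * 0.063 * 0.8988 / 88e-6 = 1286.9 Pa
Step 4: Convert Pa to kPa (divide by 1000).
dP = 1.29 kPa


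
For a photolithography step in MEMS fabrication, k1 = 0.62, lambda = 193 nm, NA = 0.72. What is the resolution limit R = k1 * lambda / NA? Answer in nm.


Step 1: Identify values: k1 = 0.62, lambda = 193 nm, NA = 0.72
Step 2: R = k1 * lambda / NA
R = 0.62 * 193 / 0.72
R = 166.2 nm


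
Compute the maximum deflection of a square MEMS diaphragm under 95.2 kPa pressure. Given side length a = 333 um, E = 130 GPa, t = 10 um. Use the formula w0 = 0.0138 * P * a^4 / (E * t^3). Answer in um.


Step 1: Convert pressure to compatible units (E is in GPa, so P in GPa).
P = 95.2 kPa = 95.2e-6 GPa
Step 2: Compute numerator: 0.0138 * P * a^4.
a^4 = 333^4 = 12296370321
numerator = 0.0138 * 95.2e-6 * 12296370321 = 1.61545e+04
Step 3: Compute denominator: E * t^3 = 130 * 10^3 = 130000
Step 4: w0 = numerator / denominator = 1.61545e+04 / 130000 = 0.1243 um


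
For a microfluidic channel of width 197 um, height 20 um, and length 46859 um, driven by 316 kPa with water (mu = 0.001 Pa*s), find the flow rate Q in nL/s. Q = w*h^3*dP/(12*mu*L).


Step 1: Convert all dimensions to SI (meters).
w = 197e-6 m, h = 20e-6 m, L = 46859e-6 m, dP = 316e3 Pa
Step 2: Q = w * h^3 * dP / (12 * mu * L)
Q = 197e-6 * (20e-6)^3 * 316e3 / (12 * 0.001 * 46859e-6) = 8.8566408e-10 m^3/s
Step 3: Convert Q from m^3/s to nL/s (1 m^3 = 1e12 nL, so multiply by 1e12).
Q = 885.664 nL/s


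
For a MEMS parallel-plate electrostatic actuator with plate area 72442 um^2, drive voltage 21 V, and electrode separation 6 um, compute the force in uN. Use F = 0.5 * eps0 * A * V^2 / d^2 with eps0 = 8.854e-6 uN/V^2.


Step 1: Identify parameters.
eps0 = 8.854e-6 uN/V^2, A = 72442 um^2, V = 21 V, d = 6 um
Step 2: Compute V^2 = 21^2 = 441
Step 3: Compute d^2 = 6^2 = 36
Step 4: F = 0.5 * 8.854e-6 * 72442 * 441 / 36
F = 3.929 uN


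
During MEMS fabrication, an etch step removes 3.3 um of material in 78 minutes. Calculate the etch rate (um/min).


Step 1: Etch rate = depth / time
Step 2: rate = 3.3 / 78
rate = 0.042 um/min


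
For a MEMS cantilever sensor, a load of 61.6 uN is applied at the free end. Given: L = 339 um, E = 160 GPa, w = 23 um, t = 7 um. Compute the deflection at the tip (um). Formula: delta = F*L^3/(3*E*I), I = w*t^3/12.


Step 1: Calculate the second moment of area.
I = w * t^3 / 12 = 23 * 7^3 / 12 = 657.4167 um^4
Step 2: Convert E to consistent units (1 GPa = 1000 uN/um^2).
E = 160 GPa = 160000 uN/um^2
Step 3: Calculate tip deflection.
delta = F * L^3 / (3 * E * I)
delta = 61.6 * 339^3 / (3 * 160000 * 657.4167)
delta = 7.605 um


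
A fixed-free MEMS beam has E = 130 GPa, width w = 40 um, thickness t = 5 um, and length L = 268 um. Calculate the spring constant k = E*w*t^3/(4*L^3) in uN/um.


Step 1: Convert E to consistent units (1 GPa = 1000 uN/um^2).
E = 130 GPa = 130000 uN/um^2
Step 2: Compute t^3 = 5^3 = 125
Step 3: Compute L^3 = 268^3 = 19248832
Step 4: k = 130000 * 40 * 125 / (4 * 19248832)
k = 8.4421 uN/um


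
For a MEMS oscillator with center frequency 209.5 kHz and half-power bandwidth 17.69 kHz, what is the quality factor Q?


Step 1: Q = f0 / bandwidth
Step 2: Q = 209.5 / 17.69
Q = 11.8


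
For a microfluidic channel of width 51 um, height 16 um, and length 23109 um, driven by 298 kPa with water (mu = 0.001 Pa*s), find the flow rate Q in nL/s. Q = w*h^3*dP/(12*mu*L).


Step 1: Convert all dimensions to SI (meters).
w = 51e-6 m, h = 16e-6 m, L = 23109e-6 m, dP = 298e3 Pa
Step 2: Q = w * h^3 * dP / (12 * mu * L)
Q = 51e-6 * (16e-6)^3 * 298e3 / (12 * 0.001 * 23109e-6) = 2.2448327e-10 m^3/s
Step 3: Convert Q from m^3/s to nL/s (1 m^3 = 1e12 nL, so multiply by 1e12).
Q = 224.483 nL/s


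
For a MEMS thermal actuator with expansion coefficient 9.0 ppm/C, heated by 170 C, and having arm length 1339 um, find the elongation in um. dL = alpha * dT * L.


Step 1: Convert CTE: alpha = 9.0 ppm/C = 9.0e-6 /C
Step 2: dL = 9.0e-6 * 170 * 1339
dL = 2.0487 um


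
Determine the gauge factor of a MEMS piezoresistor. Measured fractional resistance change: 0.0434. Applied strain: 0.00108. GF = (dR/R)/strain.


Step 1: Identify values.
dR/R = 0.0434, strain = 0.00108
Step 2: GF = (dR/R) / strain = 0.0434 / 0.00108
GF = 40.2


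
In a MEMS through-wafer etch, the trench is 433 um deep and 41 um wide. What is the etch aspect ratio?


Step 1: AR = depth / width
Step 2: AR = 433 / 41
AR = 10.6


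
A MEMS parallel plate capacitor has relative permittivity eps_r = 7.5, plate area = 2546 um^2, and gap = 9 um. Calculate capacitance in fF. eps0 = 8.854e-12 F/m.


Step 1: Convert area to m^2: A = 2546e-12 m^2
Step 2: Convert gap to m: d = 9e-6 m
Step 3: C = eps0 * eps_r * A / d
C = 8.854e-12 * 7.5 * 2546e-12 / 9e-6
Step 4: Convert to fF (multiply by 1e15).
C = 18.79 fF


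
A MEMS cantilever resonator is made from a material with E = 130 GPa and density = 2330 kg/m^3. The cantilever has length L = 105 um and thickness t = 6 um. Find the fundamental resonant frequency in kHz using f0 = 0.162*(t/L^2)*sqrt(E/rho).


Step 1: Convert units to SI.
t_SI = 6e-6 m, L_SI = 105e-6 m
Step 2: Calculate sqrt(E/rho).
sqrt(130e9 / 2330) = 7469.54 m/s
Step 3: Compute f0.
f0 = 0.162 * 6e-6 / (105e-6)^2 * 7469.54 = 658539.0 Hz = 658.54 kHz


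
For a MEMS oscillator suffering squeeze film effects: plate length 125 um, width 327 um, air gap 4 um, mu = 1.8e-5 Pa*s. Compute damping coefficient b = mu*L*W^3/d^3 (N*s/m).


Step 1: Convert to SI.
L = 125e-6 m, W = 327e-6 m, d = 4e-6 m
Step 2: W^3 = (327e-6)^3 = 3.50e-11 m^3
Step 3: d^3 = (4e-6)^3 = 6.40e-17 m^3
Step 4: b = 1.8e-5 * 125e-6 * 3.50e-11 / 6.40e-17
b = 1.23e-03 N*s/m


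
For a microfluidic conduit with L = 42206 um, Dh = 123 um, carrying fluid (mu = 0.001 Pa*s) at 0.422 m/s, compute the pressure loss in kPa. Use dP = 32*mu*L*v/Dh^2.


Step 1: Convert to SI: L = 42206e-6 m, Dh = 123e-6 m
Step 2: dP = 32 * 0.001 * 42206e-6 * 0.422 / (123e-6)^2
Step 3: dP = 37672.67 Pa
Step 4: Convert to kPa: dP = 37.67 kPa


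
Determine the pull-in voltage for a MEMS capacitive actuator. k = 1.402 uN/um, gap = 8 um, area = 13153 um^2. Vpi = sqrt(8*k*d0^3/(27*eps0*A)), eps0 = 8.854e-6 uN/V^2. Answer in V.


Step 1: Compute numerator: 8 * k * d0^3 = 8 * 1.402 * 8^3 = 5742.592
Step 2: Compute denominator: 27 * eps0 * A = 27 * 8.854e-6 * 13153 = 3.14433
Step 3: Vpi = sqrt(5742.592 / 3.14433)
Vpi = 42.74 V


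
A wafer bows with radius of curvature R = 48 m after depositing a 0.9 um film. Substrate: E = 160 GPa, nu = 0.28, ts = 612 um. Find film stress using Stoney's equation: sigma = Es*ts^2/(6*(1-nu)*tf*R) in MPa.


Step 1: Compute numerator: Es * ts^2 = 160 * 612^2 = 59927040 (GPa*um^2)
Step 2: Compute denominator (R in um): 6*(1-nu)*tf*R = 6*0.72*0.9*48e6 = 186624000.0 (um^2)
Step 3: sigma (GPa) = 59927040 / 186624000.0 = 3.21111e-01 GPa
Step 4: Convert to MPa (x1000): sigma = 321.1 MPa


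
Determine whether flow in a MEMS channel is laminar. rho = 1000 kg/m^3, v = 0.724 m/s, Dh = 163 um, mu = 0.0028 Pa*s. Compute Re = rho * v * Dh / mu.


Step 1: Convert Dh to meters: Dh = 163e-6 m
Step 2: Re = rho * v * Dh / mu
Re = 1000 * 0.724 * 163e-6 / 0.0028
Re = 42.147
Since Re = 42.147 is below ~2300, the flow is laminar.


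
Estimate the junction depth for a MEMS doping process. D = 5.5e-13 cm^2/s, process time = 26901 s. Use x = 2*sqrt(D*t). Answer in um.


Step 1: Compute D*t = 5.5e-13 * 26901 = 1.479555e-08 cm^2
Step 2: sqrt(D*t) = 1.21637e-04 cm
Step 3: x = 2 * 1.21637e-04 cm = 2.43274e-04 cm
Step 4: Convert to um (1 cm = 1e4 um): x = 2.433 um


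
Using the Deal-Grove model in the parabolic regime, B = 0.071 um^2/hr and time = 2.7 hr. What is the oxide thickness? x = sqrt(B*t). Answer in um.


Step 1: Compute B*t = 0.071 * 2.7 = 0.1917
Step 2: x = sqrt(0.1917)
x = 0.438 um


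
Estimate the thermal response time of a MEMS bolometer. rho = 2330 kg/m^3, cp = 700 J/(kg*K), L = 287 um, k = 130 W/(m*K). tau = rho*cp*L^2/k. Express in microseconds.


Step 1: Convert L to m: L = 287e-6 m
Step 2: L^2 = (287e-6)^2 = 8.2369e-08 m^2
Step 3: tau = 2330 * 700 * 8.2369e-08 / 130 = 1.03341415e-03 s
Step 4: Convert to microseconds (multiply by 1e6).
tau = 1033.414 us


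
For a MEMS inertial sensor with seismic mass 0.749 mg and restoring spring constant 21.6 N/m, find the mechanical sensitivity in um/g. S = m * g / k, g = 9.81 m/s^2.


Step 1: Convert mass: m = 0.749 mg = 7.49e-07 kg
Step 2: S = m * g / k = 7.49e-07 * 9.81 / 21.6
Step 3: S = 3.40e-07 m/g
Step 4: Convert to um/g: S = 0.34 um/g


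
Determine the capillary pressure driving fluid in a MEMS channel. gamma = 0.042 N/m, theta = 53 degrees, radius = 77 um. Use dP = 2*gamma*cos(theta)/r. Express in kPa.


Step 1: cos(53 deg) = 0.6018
Step 2: Convert r to m: r = 77e-6 m
Step 3: dP = 2 * 0.042 * 0.6018 / 77e-6 = 656.5 Pa
Step 4: Convert Pa to kPa (divide by 1000).
dP = 0.66 kPa


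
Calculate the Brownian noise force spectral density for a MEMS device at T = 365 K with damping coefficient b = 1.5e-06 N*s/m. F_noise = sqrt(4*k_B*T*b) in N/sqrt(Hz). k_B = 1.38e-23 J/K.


Step 1: Compute 4 * k_B * T * b
= 4 * 1.38e-23 * 365 * 1.5e-06
= 3.0222e-26 N^2/Hz
Step 2: F_noise = sqrt(3.0222e-26)
F_noise = 1.74e-13 N/sqrt(Hz)


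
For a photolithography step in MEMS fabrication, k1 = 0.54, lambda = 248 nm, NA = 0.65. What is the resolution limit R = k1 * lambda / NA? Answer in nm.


Step 1: Identify values: k1 = 0.54, lambda = 248 nm, NA = 0.65
Step 2: R = k1 * lambda / NA
R = 0.54 * 248 / 0.65
R = 206.0 nm


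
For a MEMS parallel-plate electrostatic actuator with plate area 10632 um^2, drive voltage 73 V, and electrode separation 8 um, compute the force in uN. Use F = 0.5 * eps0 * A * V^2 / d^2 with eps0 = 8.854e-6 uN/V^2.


Step 1: Identify parameters.
eps0 = 8.854e-6 uN/V^2, A = 10632 um^2, V = 73 V, d = 8 um
Step 2: Compute V^2 = 73^2 = 5329
Step 3: Compute d^2 = 8^2 = 64
Step 4: F = 0.5 * 8.854e-6 * 10632 * 5329 / 64
F = 3.919 uN


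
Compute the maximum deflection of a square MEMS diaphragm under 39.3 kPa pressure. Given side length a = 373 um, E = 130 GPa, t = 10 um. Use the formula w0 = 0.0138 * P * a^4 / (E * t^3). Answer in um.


Step 1: Convert pressure to compatible units (E is in GPa, so P in GPa).
P = 39.3 kPa = 39.3e-6 GPa
Step 2: Compute numerator: 0.0138 * P * a^4.
a^4 = 373^4 = 19356878641
numerator = 0.0138 * 39.3e-6 * 19356878641 = 1.0498e+04
Step 3: Compute denominator: E * t^3 = 130 * 10^3 = 130000
Step 4: w0 = numerator / denominator = 1.0498e+04 / 130000 = 0.0808 um


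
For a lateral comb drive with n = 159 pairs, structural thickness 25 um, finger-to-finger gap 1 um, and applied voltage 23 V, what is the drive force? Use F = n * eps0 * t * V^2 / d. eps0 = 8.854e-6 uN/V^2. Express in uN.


Step 1: Parameters: n=159, eps0=8.854e-6 uN/V^2, t=25 um, V=23 V, d=1 um
Step 2: V^2 = 529
Step 3: F = 159 * 8.854e-6 * 25 * 529 / 1
F = 18.618 uN


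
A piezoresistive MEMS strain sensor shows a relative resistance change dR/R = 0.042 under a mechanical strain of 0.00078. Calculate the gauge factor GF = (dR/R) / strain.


Step 1: Identify values.
dR/R = 0.042, strain = 0.00078
Step 2: GF = (dR/R) / strain = 0.042 / 0.00078
GF = 53.8


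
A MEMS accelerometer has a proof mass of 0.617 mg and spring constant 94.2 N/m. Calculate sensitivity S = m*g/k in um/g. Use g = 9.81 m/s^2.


Step 1: Convert mass: m = 0.617 mg = 6.17e-07 kg
Step 2: S = m * g / k = 6.17e-07 * 9.81 / 94.2
Step 3: S = 6.43e-08 m/g
Step 4: Convert to um/g: S = 0.064 um/g


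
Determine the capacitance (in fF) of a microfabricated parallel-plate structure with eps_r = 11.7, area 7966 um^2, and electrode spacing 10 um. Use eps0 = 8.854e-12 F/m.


Step 1: Convert area to m^2: A = 7966e-12 m^2
Step 2: Convert gap to m: d = 10e-6 m
Step 3: C = eps0 * eps_r * A / d
C = 8.854e-12 * 11.7 * 7966e-12 / 10e-6
Step 4: Convert to fF (multiply by 1e15).
C = 82.52 fF


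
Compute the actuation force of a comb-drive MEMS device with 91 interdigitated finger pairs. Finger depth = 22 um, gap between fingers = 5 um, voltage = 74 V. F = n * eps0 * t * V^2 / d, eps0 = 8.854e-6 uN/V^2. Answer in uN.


Step 1: Parameters: n=91, eps0=8.854e-6 uN/V^2, t=22 um, V=74 V, d=5 um
Step 2: V^2 = 5476
Step 3: F = 91 * 8.854e-6 * 22 * 5476 / 5
F = 19.413 uN


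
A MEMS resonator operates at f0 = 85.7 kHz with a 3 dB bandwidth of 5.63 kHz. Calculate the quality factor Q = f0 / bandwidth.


Step 1: Q = f0 / bandwidth
Step 2: Q = 85.7 / 5.63
Q = 15.2


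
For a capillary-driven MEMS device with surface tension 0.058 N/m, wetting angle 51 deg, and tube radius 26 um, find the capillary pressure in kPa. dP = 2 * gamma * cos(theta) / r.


Step 1: cos(51 deg) = 0.6293
Step 2: Convert r to m: r = 26e-6 m
Step 3: dP = 2 * 0.058 * 0.6293 / 26e-6 = 2807.6 Pa
Step 4: Convert Pa to kPa (divide by 1000).
dP = 2.81 kPa


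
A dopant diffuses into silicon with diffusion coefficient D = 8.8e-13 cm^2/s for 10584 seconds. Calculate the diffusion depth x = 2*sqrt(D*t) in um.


Step 1: Compute D*t = 8.8e-13 * 10584 = 9.31392e-09 cm^2
Step 2: sqrt(D*t) = 9.6509e-05 cm
Step 3: x = 2 * 9.6509e-05 cm = 1.93018e-04 cm
Step 4: Convert to um (1 cm = 1e4 um): x = 1.93 um


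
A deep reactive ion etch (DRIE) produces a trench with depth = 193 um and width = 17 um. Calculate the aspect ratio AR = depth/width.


Step 1: AR = depth / width
Step 2: AR = 193 / 17
AR = 11.4


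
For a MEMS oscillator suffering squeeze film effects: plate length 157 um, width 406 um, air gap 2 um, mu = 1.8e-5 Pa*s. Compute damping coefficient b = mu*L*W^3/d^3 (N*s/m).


Step 1: Convert to SI.
L = 157e-6 m, W = 406e-6 m, d = 2e-6 m
Step 2: W^3 = (406e-6)^3 = 6.69e-11 m^3
Step 3: d^3 = (2e-6)^3 = 8.00e-18 m^3
Step 4: b = 1.8e-5 * 157e-6 * 6.69e-11 / 8.00e-18
b = 2.36e-02 N*s/m


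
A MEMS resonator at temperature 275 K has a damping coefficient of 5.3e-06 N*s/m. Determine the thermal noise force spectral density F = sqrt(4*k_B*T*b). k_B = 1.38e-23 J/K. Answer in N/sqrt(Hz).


Step 1: Compute 4 * k_B * T * b
= 4 * 1.38e-23 * 275 * 5.3e-06
= 8.0454e-26 N^2/Hz
Step 2: F_noise = sqrt(8.0454e-26)
F_noise = 2.84e-13 N/sqrt(Hz)


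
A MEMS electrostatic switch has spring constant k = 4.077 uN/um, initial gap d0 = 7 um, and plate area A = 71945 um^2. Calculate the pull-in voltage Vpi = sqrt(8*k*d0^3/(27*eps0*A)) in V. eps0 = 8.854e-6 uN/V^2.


Step 1: Compute numerator: 8 * k * d0^3 = 8 * 4.077 * 7^3 = 11187.288
Step 2: Compute denominator: 27 * eps0 * A = 27 * 8.854e-6 * 71945 = 17.199028
Step 3: Vpi = sqrt(11187.288 / 17.199028)
Vpi = 25.5 V


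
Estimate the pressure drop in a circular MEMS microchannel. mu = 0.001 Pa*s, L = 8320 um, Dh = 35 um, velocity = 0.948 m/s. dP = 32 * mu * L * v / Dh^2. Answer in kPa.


Step 1: Convert to SI: L = 8320e-6 m, Dh = 35e-6 m
Step 2: dP = 32 * 0.001 * 8320e-6 * 0.948 / (35e-6)^2
Step 3: dP = 206037.16 Pa
Step 4: Convert to kPa: dP = 206.04 kPa


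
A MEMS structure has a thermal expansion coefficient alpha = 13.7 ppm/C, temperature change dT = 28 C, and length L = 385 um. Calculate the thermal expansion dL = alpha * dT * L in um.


Step 1: Convert CTE: alpha = 13.7 ppm/C = 13.7e-6 /C
Step 2: dL = 13.7e-6 * 28 * 385
dL = 0.1477 um


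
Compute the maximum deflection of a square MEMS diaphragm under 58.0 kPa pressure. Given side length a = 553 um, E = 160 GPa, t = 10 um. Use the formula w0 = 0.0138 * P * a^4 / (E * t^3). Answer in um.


Step 1: Convert pressure to compatible units (E is in GPa, so P in GPa).
P = 58.0 kPa = 58.0e-6 GPa
Step 2: Compute numerator: 0.0138 * P * a^4.
a^4 = 553^4 = 93519144481
numerator = 0.0138 * 58.0e-6 * 93519144481 = 7.48527e+04
Step 3: Compute denominator: E * t^3 = 160 * 10^3 = 160000
Step 4: w0 = numerator / denominator = 7.48527e+04 / 160000 = 0.4678 um


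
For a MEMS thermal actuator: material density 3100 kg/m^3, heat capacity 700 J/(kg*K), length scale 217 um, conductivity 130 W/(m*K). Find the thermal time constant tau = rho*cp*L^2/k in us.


Step 1: Convert L to m: L = 217e-6 m
Step 2: L^2 = (217e-6)^2 = 4.7089e-08 m^2
Step 3: tau = 3100 * 700 * 4.7089e-08 / 130 = 7.8602408e-04 s
Step 4: Convert to microseconds (multiply by 1e6).
tau = 786.024 us


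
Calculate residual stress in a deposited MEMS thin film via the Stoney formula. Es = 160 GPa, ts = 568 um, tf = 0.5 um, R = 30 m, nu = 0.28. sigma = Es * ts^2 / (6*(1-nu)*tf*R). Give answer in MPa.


Step 1: Compute numerator: Es * ts^2 = 160 * 568^2 = 51619840 (GPa*um^2)
Step 2: Compute denominator (R in um): 6*(1-nu)*tf*R = 6*0.72*0.5*30e6 = 64800000.0 (um^2)
Step 3: sigma (GPa) = 51619840 / 64800000.0 = 7.96602e-01 GPa
Step 4: Convert to MPa (x1000): sigma = 796.6 MPa


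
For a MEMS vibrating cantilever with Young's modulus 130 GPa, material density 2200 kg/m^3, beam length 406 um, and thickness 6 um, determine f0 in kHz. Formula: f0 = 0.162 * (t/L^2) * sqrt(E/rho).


Step 1: Convert units to SI.
t_SI = 6e-6 m, L_SI = 406e-6 m
Step 2: Calculate sqrt(E/rho).
sqrt(130e9 / 2200) = 7687.06 m/s
Step 3: Compute f0.
f0 = 0.162 * 6e-6 / (406e-6)^2 * 7687.06 = 45328.8 Hz = 45.33 kHz


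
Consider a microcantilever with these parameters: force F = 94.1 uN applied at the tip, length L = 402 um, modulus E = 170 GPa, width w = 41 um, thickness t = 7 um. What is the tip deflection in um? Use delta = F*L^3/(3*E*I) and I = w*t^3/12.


Step 1: Calculate the second moment of area.
I = w * t^3 / 12 = 41 * 7^3 / 12 = 1171.9167 um^4
Step 2: Convert E to consistent units (1 GPa = 1000 uN/um^2).
E = 170 GPa = 170000 uN/um^2
Step 3: Calculate tip deflection.
delta = F * L^3 / (3 * E * I)
delta = 94.1 * 402^3 / (3 * 170000 * 1171.9167)
delta = 10.2282 um


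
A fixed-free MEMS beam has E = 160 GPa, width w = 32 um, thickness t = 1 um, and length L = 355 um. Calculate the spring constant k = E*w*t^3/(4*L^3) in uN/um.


Step 1: Convert E to consistent units (1 GPa = 1000 uN/um^2).
E = 160 GPa = 160000 uN/um^2
Step 2: Compute t^3 = 1^3 = 1
Step 3: Compute L^3 = 355^3 = 44738875
Step 4: k = 160000 * 32 * 1 / (4 * 44738875)
k = 0.0286 uN/um


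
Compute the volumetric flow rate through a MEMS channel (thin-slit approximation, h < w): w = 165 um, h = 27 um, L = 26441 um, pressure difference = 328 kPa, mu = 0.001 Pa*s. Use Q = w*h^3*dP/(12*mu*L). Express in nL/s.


Step 1: Convert all dimensions to SI (meters).
w = 165e-6 m, h = 27e-6 m, L = 26441e-6 m, dP = 328e3 Pa
Step 2: Q = w * h^3 * dP / (12 * mu * L)
Q = 165e-6 * (27e-6)^3 * 328e3 / (12 * 0.001 * 26441e-6) = 3.35729851e-09 m^3/s
Step 3: Convert Q from m^3/s to nL/s (1 m^3 = 1e12 nL, so multiply by 1e12).
Q = 3357.299 nL/s


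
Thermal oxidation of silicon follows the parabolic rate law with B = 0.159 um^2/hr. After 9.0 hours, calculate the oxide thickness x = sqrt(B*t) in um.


Step 1: Compute B*t = 0.159 * 9.0 = 1.431
Step 2: x = sqrt(1.431)
x = 1.196 um


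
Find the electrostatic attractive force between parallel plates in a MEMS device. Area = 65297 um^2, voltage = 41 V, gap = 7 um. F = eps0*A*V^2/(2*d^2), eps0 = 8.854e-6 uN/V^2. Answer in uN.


Step 1: Identify parameters.
eps0 = 8.854e-6 uN/V^2, A = 65297 um^2, V = 41 V, d = 7 um
Step 2: Compute V^2 = 41^2 = 1681
Step 3: Compute d^2 = 7^2 = 49
Step 4: F = 0.5 * 8.854e-6 * 65297 * 1681 / 49
F = 9.917 uN
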